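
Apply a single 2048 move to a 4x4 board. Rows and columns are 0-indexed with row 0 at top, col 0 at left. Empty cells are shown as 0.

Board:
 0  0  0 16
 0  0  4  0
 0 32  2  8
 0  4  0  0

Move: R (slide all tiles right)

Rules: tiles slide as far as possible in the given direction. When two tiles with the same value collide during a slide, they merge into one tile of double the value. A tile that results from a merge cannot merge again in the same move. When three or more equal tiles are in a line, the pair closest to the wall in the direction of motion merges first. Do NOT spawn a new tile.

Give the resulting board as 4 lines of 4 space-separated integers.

Slide right:
row 0: [0, 0, 0, 16] -> [0, 0, 0, 16]
row 1: [0, 0, 4, 0] -> [0, 0, 0, 4]
row 2: [0, 32, 2, 8] -> [0, 32, 2, 8]
row 3: [0, 4, 0, 0] -> [0, 0, 0, 4]

Answer:  0  0  0 16
 0  0  0  4
 0 32  2  8
 0  0  0  4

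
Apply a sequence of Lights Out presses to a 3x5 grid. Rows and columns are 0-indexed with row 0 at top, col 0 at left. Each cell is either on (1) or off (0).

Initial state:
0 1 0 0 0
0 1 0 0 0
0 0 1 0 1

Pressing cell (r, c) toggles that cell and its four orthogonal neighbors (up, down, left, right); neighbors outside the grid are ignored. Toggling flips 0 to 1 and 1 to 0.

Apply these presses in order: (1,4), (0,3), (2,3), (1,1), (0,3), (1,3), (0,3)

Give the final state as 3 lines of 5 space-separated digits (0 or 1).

Answer: 0 0 1 0 0
1 0 0 0 0
0 1 0 0 1

Derivation:
After press 1 at (1,4):
0 1 0 0 1
0 1 0 1 1
0 0 1 0 0

After press 2 at (0,3):
0 1 1 1 0
0 1 0 0 1
0 0 1 0 0

After press 3 at (2,3):
0 1 1 1 0
0 1 0 1 1
0 0 0 1 1

After press 4 at (1,1):
0 0 1 1 0
1 0 1 1 1
0 1 0 1 1

After press 5 at (0,3):
0 0 0 0 1
1 0 1 0 1
0 1 0 1 1

After press 6 at (1,3):
0 0 0 1 1
1 0 0 1 0
0 1 0 0 1

After press 7 at (0,3):
0 0 1 0 0
1 0 0 0 0
0 1 0 0 1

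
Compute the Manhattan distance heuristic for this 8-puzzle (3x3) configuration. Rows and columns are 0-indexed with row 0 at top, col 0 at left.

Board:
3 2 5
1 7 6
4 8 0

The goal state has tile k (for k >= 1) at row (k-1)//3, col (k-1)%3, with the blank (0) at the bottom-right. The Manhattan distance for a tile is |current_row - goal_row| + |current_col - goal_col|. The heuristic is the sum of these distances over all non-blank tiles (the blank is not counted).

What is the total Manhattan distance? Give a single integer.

Answer: 8

Derivation:
Tile 3: at (0,0), goal (0,2), distance |0-0|+|0-2| = 2
Tile 2: at (0,1), goal (0,1), distance |0-0|+|1-1| = 0
Tile 5: at (0,2), goal (1,1), distance |0-1|+|2-1| = 2
Tile 1: at (1,0), goal (0,0), distance |1-0|+|0-0| = 1
Tile 7: at (1,1), goal (2,0), distance |1-2|+|1-0| = 2
Tile 6: at (1,2), goal (1,2), distance |1-1|+|2-2| = 0
Tile 4: at (2,0), goal (1,0), distance |2-1|+|0-0| = 1
Tile 8: at (2,1), goal (2,1), distance |2-2|+|1-1| = 0
Sum: 2 + 0 + 2 + 1 + 2 + 0 + 1 + 0 = 8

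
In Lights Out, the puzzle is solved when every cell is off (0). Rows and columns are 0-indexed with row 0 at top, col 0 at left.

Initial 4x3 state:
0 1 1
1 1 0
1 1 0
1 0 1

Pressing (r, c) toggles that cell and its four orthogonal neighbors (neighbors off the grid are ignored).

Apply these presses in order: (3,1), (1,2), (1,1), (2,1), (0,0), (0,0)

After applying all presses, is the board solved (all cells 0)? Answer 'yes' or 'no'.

Answer: yes

Derivation:
After press 1 at (3,1):
0 1 1
1 1 0
1 0 0
0 1 0

After press 2 at (1,2):
0 1 0
1 0 1
1 0 1
0 1 0

After press 3 at (1,1):
0 0 0
0 1 0
1 1 1
0 1 0

After press 4 at (2,1):
0 0 0
0 0 0
0 0 0
0 0 0

After press 5 at (0,0):
1 1 0
1 0 0
0 0 0
0 0 0

After press 6 at (0,0):
0 0 0
0 0 0
0 0 0
0 0 0

Lights still on: 0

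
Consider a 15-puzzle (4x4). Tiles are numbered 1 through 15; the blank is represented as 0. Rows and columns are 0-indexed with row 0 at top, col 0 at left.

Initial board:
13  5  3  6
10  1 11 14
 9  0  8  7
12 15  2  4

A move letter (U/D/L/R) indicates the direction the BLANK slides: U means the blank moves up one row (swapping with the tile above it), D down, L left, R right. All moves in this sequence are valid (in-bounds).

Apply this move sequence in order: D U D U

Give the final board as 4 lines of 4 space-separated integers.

After move 1 (D):
13  5  3  6
10  1 11 14
 9 15  8  7
12  0  2  4

After move 2 (U):
13  5  3  6
10  1 11 14
 9  0  8  7
12 15  2  4

After move 3 (D):
13  5  3  6
10  1 11 14
 9 15  8  7
12  0  2  4

After move 4 (U):
13  5  3  6
10  1 11 14
 9  0  8  7
12 15  2  4

Answer: 13  5  3  6
10  1 11 14
 9  0  8  7
12 15  2  4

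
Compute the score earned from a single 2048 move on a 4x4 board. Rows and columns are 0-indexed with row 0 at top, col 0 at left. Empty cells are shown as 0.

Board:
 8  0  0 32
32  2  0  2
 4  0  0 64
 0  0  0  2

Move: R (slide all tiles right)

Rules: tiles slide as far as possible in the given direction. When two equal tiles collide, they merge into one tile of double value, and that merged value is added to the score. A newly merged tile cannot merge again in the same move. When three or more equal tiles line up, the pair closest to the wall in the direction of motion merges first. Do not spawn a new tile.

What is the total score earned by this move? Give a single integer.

Answer: 4

Derivation:
Slide right:
row 0: [8, 0, 0, 32] -> [0, 0, 8, 32]  score +0 (running 0)
row 1: [32, 2, 0, 2] -> [0, 0, 32, 4]  score +4 (running 4)
row 2: [4, 0, 0, 64] -> [0, 0, 4, 64]  score +0 (running 4)
row 3: [0, 0, 0, 2] -> [0, 0, 0, 2]  score +0 (running 4)
Board after move:
 0  0  8 32
 0  0 32  4
 0  0  4 64
 0  0  0  2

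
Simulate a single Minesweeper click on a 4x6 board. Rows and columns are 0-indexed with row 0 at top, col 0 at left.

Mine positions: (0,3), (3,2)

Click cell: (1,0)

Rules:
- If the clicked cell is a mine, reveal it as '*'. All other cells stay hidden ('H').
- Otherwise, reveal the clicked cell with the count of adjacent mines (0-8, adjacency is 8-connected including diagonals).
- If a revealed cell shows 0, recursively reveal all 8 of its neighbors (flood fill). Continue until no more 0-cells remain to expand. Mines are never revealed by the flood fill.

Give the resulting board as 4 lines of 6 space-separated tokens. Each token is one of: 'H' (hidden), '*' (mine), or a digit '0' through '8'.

0 0 1 H H H
0 0 1 H H H
0 1 1 H H H
0 1 H H H H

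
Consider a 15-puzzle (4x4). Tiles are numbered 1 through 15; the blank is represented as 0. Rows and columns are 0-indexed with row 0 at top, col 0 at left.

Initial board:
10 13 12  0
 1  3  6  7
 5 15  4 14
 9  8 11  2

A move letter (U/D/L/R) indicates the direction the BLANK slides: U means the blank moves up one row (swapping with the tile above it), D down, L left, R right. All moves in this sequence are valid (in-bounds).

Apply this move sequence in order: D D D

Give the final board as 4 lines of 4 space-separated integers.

Answer: 10 13 12  7
 1  3  6 14
 5 15  4  2
 9  8 11  0

Derivation:
After move 1 (D):
10 13 12  7
 1  3  6  0
 5 15  4 14
 9  8 11  2

After move 2 (D):
10 13 12  7
 1  3  6 14
 5 15  4  0
 9  8 11  2

After move 3 (D):
10 13 12  7
 1  3  6 14
 5 15  4  2
 9  8 11  0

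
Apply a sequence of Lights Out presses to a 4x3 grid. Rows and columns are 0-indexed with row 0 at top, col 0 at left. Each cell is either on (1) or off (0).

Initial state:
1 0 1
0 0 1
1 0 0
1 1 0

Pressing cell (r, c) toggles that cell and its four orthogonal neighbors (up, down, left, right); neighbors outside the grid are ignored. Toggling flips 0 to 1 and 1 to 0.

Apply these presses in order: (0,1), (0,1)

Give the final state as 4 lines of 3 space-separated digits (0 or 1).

Answer: 1 0 1
0 0 1
1 0 0
1 1 0

Derivation:
After press 1 at (0,1):
0 1 0
0 1 1
1 0 0
1 1 0

After press 2 at (0,1):
1 0 1
0 0 1
1 0 0
1 1 0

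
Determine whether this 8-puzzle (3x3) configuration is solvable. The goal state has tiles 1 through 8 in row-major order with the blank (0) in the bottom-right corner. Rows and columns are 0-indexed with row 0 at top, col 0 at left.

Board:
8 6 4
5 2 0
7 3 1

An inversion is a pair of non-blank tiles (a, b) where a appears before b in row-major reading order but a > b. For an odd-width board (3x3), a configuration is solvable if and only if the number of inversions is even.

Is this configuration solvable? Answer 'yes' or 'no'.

Answer: yes

Derivation:
Inversions (pairs i<j in row-major order where tile[i] > tile[j] > 0): 22
22 is even, so the puzzle is solvable.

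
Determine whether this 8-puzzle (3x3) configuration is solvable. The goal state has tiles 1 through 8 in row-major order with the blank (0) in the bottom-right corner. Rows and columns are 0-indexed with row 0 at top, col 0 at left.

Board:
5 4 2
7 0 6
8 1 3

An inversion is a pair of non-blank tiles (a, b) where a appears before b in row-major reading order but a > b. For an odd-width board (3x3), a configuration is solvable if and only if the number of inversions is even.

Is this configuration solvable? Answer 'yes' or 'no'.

Answer: no

Derivation:
Inversions (pairs i<j in row-major order where tile[i] > tile[j] > 0): 15
15 is odd, so the puzzle is not solvable.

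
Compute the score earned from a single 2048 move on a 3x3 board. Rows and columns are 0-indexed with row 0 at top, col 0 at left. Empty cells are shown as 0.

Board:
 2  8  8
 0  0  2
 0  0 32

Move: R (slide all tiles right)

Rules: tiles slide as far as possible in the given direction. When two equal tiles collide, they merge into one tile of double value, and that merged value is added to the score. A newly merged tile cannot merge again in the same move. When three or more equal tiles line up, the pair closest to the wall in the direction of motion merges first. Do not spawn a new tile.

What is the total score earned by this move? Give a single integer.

Slide right:
row 0: [2, 8, 8] -> [0, 2, 16]  score +16 (running 16)
row 1: [0, 0, 2] -> [0, 0, 2]  score +0 (running 16)
row 2: [0, 0, 32] -> [0, 0, 32]  score +0 (running 16)
Board after move:
 0  2 16
 0  0  2
 0  0 32

Answer: 16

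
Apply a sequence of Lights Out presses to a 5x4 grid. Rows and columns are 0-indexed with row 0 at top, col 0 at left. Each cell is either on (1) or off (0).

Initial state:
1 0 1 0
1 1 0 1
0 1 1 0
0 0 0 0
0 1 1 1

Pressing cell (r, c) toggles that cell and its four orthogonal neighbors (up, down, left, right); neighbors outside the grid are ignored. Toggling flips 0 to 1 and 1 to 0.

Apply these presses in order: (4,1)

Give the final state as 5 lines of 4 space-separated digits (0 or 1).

After press 1 at (4,1):
1 0 1 0
1 1 0 1
0 1 1 0
0 1 0 0
1 0 0 1

Answer: 1 0 1 0
1 1 0 1
0 1 1 0
0 1 0 0
1 0 0 1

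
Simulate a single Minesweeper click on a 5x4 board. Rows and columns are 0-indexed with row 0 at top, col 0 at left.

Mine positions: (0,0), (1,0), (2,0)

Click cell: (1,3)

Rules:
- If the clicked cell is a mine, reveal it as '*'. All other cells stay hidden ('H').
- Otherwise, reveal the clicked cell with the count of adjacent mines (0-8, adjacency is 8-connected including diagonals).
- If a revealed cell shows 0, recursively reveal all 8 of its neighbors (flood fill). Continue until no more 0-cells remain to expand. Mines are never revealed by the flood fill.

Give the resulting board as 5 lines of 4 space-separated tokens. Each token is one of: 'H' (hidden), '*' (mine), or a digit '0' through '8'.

H 2 0 0
H 3 0 0
H 2 0 0
1 1 0 0
0 0 0 0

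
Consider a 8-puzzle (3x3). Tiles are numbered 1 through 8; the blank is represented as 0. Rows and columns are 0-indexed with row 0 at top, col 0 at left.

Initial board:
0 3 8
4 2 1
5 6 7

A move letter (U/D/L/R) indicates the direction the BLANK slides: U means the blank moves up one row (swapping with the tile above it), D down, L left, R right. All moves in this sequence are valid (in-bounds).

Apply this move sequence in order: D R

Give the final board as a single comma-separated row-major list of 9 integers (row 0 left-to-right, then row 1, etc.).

Answer: 4, 3, 8, 2, 0, 1, 5, 6, 7

Derivation:
After move 1 (D):
4 3 8
0 2 1
5 6 7

After move 2 (R):
4 3 8
2 0 1
5 6 7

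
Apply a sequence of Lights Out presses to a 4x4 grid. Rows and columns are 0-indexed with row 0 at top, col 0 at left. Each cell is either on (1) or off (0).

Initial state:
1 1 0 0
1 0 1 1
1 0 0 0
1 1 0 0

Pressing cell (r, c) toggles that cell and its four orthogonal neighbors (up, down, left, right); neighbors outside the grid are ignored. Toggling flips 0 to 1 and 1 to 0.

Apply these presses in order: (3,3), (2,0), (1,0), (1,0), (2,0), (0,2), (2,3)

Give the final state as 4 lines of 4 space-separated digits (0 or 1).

After press 1 at (3,3):
1 1 0 0
1 0 1 1
1 0 0 1
1 1 1 1

After press 2 at (2,0):
1 1 0 0
0 0 1 1
0 1 0 1
0 1 1 1

After press 3 at (1,0):
0 1 0 0
1 1 1 1
1 1 0 1
0 1 1 1

After press 4 at (1,0):
1 1 0 0
0 0 1 1
0 1 0 1
0 1 1 1

After press 5 at (2,0):
1 1 0 0
1 0 1 1
1 0 0 1
1 1 1 1

After press 6 at (0,2):
1 0 1 1
1 0 0 1
1 0 0 1
1 1 1 1

After press 7 at (2,3):
1 0 1 1
1 0 0 0
1 0 1 0
1 1 1 0

Answer: 1 0 1 1
1 0 0 0
1 0 1 0
1 1 1 0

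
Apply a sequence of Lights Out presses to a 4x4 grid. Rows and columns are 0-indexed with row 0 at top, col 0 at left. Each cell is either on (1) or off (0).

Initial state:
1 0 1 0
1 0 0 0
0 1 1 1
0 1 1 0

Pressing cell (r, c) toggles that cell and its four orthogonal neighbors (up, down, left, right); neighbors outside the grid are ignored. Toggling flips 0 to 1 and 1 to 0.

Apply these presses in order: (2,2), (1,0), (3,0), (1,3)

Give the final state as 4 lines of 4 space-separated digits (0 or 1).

Answer: 0 0 1 1
0 1 0 1
0 0 0 1
1 0 0 0

Derivation:
After press 1 at (2,2):
1 0 1 0
1 0 1 0
0 0 0 0
0 1 0 0

After press 2 at (1,0):
0 0 1 0
0 1 1 0
1 0 0 0
0 1 0 0

After press 3 at (3,0):
0 0 1 0
0 1 1 0
0 0 0 0
1 0 0 0

After press 4 at (1,3):
0 0 1 1
0 1 0 1
0 0 0 1
1 0 0 0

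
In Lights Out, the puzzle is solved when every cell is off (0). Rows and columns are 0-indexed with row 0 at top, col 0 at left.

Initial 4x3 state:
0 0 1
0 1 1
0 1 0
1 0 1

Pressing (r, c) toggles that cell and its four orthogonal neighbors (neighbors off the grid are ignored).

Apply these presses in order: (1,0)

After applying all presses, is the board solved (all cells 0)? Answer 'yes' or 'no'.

Answer: no

Derivation:
After press 1 at (1,0):
1 0 1
1 0 1
1 1 0
1 0 1

Lights still on: 8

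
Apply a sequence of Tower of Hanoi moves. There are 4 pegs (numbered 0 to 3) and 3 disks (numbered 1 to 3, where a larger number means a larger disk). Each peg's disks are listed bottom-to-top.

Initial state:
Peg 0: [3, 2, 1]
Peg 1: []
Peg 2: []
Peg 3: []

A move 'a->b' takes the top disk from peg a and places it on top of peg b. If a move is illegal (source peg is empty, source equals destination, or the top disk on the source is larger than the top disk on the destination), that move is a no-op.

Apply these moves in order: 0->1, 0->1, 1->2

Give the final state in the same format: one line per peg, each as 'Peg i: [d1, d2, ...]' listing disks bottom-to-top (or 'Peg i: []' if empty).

Answer: Peg 0: [3, 2]
Peg 1: []
Peg 2: [1]
Peg 3: []

Derivation:
After move 1 (0->1):
Peg 0: [3, 2]
Peg 1: [1]
Peg 2: []
Peg 3: []

After move 2 (0->1):
Peg 0: [3, 2]
Peg 1: [1]
Peg 2: []
Peg 3: []

After move 3 (1->2):
Peg 0: [3, 2]
Peg 1: []
Peg 2: [1]
Peg 3: []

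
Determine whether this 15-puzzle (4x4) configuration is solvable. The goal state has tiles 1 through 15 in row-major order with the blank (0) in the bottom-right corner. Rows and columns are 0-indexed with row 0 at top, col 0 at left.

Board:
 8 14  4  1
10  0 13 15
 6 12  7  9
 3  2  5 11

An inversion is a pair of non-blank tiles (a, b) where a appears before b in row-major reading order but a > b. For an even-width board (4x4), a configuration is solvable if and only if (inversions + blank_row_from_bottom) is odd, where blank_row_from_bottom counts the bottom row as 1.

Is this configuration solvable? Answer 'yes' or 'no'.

Answer: yes

Derivation:
Inversions: 60
Blank is in row 1 (0-indexed from top), which is row 3 counting from the bottom (bottom = 1).
60 + 3 = 63, which is odd, so the puzzle is solvable.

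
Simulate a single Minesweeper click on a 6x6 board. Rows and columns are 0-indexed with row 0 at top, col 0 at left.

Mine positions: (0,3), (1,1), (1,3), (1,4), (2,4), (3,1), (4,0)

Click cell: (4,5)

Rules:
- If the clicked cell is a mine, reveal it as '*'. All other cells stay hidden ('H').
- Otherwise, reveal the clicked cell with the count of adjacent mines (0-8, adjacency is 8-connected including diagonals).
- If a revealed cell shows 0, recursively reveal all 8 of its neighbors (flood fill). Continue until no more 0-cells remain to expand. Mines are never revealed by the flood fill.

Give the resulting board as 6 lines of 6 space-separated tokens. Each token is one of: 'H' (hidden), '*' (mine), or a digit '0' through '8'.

H H H H H H
H H H H H H
H H H H H H
H H 1 1 1 1
H 2 1 0 0 0
H 1 0 0 0 0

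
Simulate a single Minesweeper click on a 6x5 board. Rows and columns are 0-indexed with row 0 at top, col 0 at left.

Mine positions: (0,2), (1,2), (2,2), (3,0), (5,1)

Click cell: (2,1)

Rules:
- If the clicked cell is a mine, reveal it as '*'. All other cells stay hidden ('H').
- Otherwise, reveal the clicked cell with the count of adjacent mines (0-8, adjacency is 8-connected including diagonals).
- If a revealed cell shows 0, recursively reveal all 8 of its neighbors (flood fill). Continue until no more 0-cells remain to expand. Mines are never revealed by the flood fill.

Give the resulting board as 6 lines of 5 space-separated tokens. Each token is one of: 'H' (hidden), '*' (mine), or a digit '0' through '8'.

H H H H H
H H H H H
H 3 H H H
H H H H H
H H H H H
H H H H H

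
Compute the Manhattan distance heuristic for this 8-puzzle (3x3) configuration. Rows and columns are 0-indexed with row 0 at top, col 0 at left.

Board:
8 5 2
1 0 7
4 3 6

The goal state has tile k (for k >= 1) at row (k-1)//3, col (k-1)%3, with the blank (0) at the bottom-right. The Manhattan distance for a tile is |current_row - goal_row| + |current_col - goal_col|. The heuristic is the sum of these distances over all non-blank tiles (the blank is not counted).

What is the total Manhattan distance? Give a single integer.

Tile 8: at (0,0), goal (2,1), distance |0-2|+|0-1| = 3
Tile 5: at (0,1), goal (1,1), distance |0-1|+|1-1| = 1
Tile 2: at (0,2), goal (0,1), distance |0-0|+|2-1| = 1
Tile 1: at (1,0), goal (0,0), distance |1-0|+|0-0| = 1
Tile 7: at (1,2), goal (2,0), distance |1-2|+|2-0| = 3
Tile 4: at (2,0), goal (1,0), distance |2-1|+|0-0| = 1
Tile 3: at (2,1), goal (0,2), distance |2-0|+|1-2| = 3
Tile 6: at (2,2), goal (1,2), distance |2-1|+|2-2| = 1
Sum: 3 + 1 + 1 + 1 + 3 + 1 + 3 + 1 = 14

Answer: 14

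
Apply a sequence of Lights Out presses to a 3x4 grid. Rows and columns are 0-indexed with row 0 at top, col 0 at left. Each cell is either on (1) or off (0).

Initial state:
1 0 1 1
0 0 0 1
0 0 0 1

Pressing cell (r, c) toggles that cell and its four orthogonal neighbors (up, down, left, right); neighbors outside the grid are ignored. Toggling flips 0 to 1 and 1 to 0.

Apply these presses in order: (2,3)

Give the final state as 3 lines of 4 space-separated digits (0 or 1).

After press 1 at (2,3):
1 0 1 1
0 0 0 0
0 0 1 0

Answer: 1 0 1 1
0 0 0 0
0 0 1 0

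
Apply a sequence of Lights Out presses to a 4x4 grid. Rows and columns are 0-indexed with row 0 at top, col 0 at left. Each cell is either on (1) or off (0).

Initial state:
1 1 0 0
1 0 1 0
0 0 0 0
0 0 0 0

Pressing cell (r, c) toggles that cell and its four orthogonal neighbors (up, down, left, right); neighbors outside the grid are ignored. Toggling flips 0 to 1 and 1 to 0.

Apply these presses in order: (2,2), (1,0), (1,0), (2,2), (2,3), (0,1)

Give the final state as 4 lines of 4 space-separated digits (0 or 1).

Answer: 0 0 1 0
1 1 1 1
0 0 1 1
0 0 0 1

Derivation:
After press 1 at (2,2):
1 1 0 0
1 0 0 0
0 1 1 1
0 0 1 0

After press 2 at (1,0):
0 1 0 0
0 1 0 0
1 1 1 1
0 0 1 0

After press 3 at (1,0):
1 1 0 0
1 0 0 0
0 1 1 1
0 0 1 0

After press 4 at (2,2):
1 1 0 0
1 0 1 0
0 0 0 0
0 0 0 0

After press 5 at (2,3):
1 1 0 0
1 0 1 1
0 0 1 1
0 0 0 1

After press 6 at (0,1):
0 0 1 0
1 1 1 1
0 0 1 1
0 0 0 1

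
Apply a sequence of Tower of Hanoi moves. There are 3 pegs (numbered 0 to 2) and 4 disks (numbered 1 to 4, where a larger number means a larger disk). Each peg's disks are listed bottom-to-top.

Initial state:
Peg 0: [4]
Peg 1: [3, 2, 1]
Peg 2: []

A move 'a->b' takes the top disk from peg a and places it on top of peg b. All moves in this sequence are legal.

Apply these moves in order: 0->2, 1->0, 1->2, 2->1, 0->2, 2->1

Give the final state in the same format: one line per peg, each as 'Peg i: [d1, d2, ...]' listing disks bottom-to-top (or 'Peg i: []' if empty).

After move 1 (0->2):
Peg 0: []
Peg 1: [3, 2, 1]
Peg 2: [4]

After move 2 (1->0):
Peg 0: [1]
Peg 1: [3, 2]
Peg 2: [4]

After move 3 (1->2):
Peg 0: [1]
Peg 1: [3]
Peg 2: [4, 2]

After move 4 (2->1):
Peg 0: [1]
Peg 1: [3, 2]
Peg 2: [4]

After move 5 (0->2):
Peg 0: []
Peg 1: [3, 2]
Peg 2: [4, 1]

After move 6 (2->1):
Peg 0: []
Peg 1: [3, 2, 1]
Peg 2: [4]

Answer: Peg 0: []
Peg 1: [3, 2, 1]
Peg 2: [4]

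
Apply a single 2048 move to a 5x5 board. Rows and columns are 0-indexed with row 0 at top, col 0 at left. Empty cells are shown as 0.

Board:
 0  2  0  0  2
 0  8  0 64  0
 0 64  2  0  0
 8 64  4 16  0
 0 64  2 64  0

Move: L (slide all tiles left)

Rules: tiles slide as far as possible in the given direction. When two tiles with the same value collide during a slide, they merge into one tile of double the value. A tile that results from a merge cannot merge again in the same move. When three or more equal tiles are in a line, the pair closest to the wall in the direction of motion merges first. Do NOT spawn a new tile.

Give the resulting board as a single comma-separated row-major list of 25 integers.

Slide left:
row 0: [0, 2, 0, 0, 2] -> [4, 0, 0, 0, 0]
row 1: [0, 8, 0, 64, 0] -> [8, 64, 0, 0, 0]
row 2: [0, 64, 2, 0, 0] -> [64, 2, 0, 0, 0]
row 3: [8, 64, 4, 16, 0] -> [8, 64, 4, 16, 0]
row 4: [0, 64, 2, 64, 0] -> [64, 2, 64, 0, 0]

Answer: 4, 0, 0, 0, 0, 8, 64, 0, 0, 0, 64, 2, 0, 0, 0, 8, 64, 4, 16, 0, 64, 2, 64, 0, 0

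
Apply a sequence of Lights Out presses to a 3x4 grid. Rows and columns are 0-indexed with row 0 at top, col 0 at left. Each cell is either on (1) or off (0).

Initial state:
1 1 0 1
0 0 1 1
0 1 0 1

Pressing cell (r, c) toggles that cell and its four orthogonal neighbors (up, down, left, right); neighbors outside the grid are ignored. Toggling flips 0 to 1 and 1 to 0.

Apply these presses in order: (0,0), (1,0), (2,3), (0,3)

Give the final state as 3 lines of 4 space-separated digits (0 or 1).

Answer: 1 0 1 0
0 1 1 1
1 1 1 0

Derivation:
After press 1 at (0,0):
0 0 0 1
1 0 1 1
0 1 0 1

After press 2 at (1,0):
1 0 0 1
0 1 1 1
1 1 0 1

After press 3 at (2,3):
1 0 0 1
0 1 1 0
1 1 1 0

After press 4 at (0,3):
1 0 1 0
0 1 1 1
1 1 1 0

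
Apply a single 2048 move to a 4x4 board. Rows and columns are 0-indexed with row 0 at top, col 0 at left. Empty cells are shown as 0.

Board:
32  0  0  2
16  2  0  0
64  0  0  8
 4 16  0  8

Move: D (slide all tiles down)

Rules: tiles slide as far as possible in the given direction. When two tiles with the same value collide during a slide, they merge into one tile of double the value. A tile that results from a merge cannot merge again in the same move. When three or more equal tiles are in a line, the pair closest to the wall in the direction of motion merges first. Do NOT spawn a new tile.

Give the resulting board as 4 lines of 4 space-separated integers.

Answer: 32  0  0  0
16  0  0  0
64  2  0  2
 4 16  0 16

Derivation:
Slide down:
col 0: [32, 16, 64, 4] -> [32, 16, 64, 4]
col 1: [0, 2, 0, 16] -> [0, 0, 2, 16]
col 2: [0, 0, 0, 0] -> [0, 0, 0, 0]
col 3: [2, 0, 8, 8] -> [0, 0, 2, 16]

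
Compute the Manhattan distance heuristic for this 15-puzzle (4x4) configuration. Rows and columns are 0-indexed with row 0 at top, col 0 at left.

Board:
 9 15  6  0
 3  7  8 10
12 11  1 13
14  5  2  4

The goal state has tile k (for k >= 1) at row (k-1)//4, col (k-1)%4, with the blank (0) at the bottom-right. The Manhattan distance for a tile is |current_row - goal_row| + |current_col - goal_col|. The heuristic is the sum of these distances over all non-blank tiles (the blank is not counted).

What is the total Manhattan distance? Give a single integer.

Answer: 39

Derivation:
Tile 9: (0,0)->(2,0) = 2
Tile 15: (0,1)->(3,2) = 4
Tile 6: (0,2)->(1,1) = 2
Tile 3: (1,0)->(0,2) = 3
Tile 7: (1,1)->(1,2) = 1
Tile 8: (1,2)->(1,3) = 1
Tile 10: (1,3)->(2,1) = 3
Tile 12: (2,0)->(2,3) = 3
Tile 11: (2,1)->(2,2) = 1
Tile 1: (2,2)->(0,0) = 4
Tile 13: (2,3)->(3,0) = 4
Tile 14: (3,0)->(3,1) = 1
Tile 5: (3,1)->(1,0) = 3
Tile 2: (3,2)->(0,1) = 4
Tile 4: (3,3)->(0,3) = 3
Sum: 2 + 4 + 2 + 3 + 1 + 1 + 3 + 3 + 1 + 4 + 4 + 1 + 3 + 4 + 3 = 39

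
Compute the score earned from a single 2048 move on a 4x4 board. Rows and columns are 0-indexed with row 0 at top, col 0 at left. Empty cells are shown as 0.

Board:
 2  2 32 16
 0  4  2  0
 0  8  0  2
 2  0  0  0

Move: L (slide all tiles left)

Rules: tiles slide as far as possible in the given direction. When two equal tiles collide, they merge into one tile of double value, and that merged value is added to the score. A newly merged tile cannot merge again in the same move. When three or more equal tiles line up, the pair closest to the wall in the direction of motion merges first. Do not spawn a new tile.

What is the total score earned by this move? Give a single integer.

Slide left:
row 0: [2, 2, 32, 16] -> [4, 32, 16, 0]  score +4 (running 4)
row 1: [0, 4, 2, 0] -> [4, 2, 0, 0]  score +0 (running 4)
row 2: [0, 8, 0, 2] -> [8, 2, 0, 0]  score +0 (running 4)
row 3: [2, 0, 0, 0] -> [2, 0, 0, 0]  score +0 (running 4)
Board after move:
 4 32 16  0
 4  2  0  0
 8  2  0  0
 2  0  0  0

Answer: 4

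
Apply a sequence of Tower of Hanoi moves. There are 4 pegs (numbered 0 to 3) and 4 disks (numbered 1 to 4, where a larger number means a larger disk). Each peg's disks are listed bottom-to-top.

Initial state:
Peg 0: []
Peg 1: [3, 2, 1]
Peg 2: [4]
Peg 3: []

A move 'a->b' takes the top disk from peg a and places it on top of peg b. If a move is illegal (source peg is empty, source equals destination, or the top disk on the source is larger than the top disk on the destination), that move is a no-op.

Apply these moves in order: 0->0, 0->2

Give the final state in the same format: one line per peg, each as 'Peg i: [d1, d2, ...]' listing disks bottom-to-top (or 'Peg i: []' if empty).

After move 1 (0->0):
Peg 0: []
Peg 1: [3, 2, 1]
Peg 2: [4]
Peg 3: []

After move 2 (0->2):
Peg 0: []
Peg 1: [3, 2, 1]
Peg 2: [4]
Peg 3: []

Answer: Peg 0: []
Peg 1: [3, 2, 1]
Peg 2: [4]
Peg 3: []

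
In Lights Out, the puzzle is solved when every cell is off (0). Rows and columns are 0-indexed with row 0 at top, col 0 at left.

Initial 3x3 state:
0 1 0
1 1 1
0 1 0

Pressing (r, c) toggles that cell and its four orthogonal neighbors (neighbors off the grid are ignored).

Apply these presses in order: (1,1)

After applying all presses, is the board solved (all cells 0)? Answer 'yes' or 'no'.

Answer: yes

Derivation:
After press 1 at (1,1):
0 0 0
0 0 0
0 0 0

Lights still on: 0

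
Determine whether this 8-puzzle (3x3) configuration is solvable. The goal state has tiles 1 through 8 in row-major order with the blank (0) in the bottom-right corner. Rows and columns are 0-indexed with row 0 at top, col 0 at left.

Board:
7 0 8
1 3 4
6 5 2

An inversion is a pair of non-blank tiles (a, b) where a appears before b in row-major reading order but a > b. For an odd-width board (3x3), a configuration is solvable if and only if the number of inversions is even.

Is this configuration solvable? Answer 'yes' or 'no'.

Inversions (pairs i<j in row-major order where tile[i] > tile[j] > 0): 17
17 is odd, so the puzzle is not solvable.

Answer: no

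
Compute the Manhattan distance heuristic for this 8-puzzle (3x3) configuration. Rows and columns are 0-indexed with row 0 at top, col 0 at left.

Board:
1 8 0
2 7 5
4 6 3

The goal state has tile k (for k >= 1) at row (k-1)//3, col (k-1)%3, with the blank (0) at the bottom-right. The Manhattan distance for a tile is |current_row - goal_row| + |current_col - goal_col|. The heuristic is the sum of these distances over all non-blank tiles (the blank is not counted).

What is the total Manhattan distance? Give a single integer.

Answer: 12

Derivation:
Tile 1: at (0,0), goal (0,0), distance |0-0|+|0-0| = 0
Tile 8: at (0,1), goal (2,1), distance |0-2|+|1-1| = 2
Tile 2: at (1,0), goal (0,1), distance |1-0|+|0-1| = 2
Tile 7: at (1,1), goal (2,0), distance |1-2|+|1-0| = 2
Tile 5: at (1,2), goal (1,1), distance |1-1|+|2-1| = 1
Tile 4: at (2,0), goal (1,0), distance |2-1|+|0-0| = 1
Tile 6: at (2,1), goal (1,2), distance |2-1|+|1-2| = 2
Tile 3: at (2,2), goal (0,2), distance |2-0|+|2-2| = 2
Sum: 0 + 2 + 2 + 2 + 1 + 1 + 2 + 2 = 12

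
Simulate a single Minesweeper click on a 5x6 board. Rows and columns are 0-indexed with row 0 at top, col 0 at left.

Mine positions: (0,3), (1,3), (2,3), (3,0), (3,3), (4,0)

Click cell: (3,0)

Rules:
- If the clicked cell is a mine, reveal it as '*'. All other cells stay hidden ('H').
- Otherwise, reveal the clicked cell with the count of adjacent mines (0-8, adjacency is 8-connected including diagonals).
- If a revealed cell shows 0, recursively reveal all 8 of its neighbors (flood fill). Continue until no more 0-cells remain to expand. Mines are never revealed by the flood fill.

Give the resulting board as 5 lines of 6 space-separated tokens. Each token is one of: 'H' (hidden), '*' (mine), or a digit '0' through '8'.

H H H H H H
H H H H H H
H H H H H H
* H H H H H
H H H H H H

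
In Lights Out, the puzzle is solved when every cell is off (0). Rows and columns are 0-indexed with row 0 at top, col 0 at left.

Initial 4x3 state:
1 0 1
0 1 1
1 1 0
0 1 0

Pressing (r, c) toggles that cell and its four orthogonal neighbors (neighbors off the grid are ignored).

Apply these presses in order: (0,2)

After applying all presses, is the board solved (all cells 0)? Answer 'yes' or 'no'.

After press 1 at (0,2):
1 1 0
0 1 0
1 1 0
0 1 0

Lights still on: 6

Answer: no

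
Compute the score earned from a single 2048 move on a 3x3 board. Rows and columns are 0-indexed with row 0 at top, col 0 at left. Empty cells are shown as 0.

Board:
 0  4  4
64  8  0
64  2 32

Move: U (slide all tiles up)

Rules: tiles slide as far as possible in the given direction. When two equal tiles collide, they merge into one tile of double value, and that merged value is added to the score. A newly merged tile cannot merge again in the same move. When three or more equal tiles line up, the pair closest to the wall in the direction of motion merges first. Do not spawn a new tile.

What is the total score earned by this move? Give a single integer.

Answer: 128

Derivation:
Slide up:
col 0: [0, 64, 64] -> [128, 0, 0]  score +128 (running 128)
col 1: [4, 8, 2] -> [4, 8, 2]  score +0 (running 128)
col 2: [4, 0, 32] -> [4, 32, 0]  score +0 (running 128)
Board after move:
128   4   4
  0   8  32
  0   2   0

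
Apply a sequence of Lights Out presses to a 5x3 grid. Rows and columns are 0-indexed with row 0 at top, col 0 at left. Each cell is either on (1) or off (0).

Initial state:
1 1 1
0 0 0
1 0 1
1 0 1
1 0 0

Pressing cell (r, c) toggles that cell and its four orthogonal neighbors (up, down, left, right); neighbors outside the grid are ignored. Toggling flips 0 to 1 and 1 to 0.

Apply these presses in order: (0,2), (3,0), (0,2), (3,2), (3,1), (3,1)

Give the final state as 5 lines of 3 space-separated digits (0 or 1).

After press 1 at (0,2):
1 0 0
0 0 1
1 0 1
1 0 1
1 0 0

After press 2 at (3,0):
1 0 0
0 0 1
0 0 1
0 1 1
0 0 0

After press 3 at (0,2):
1 1 1
0 0 0
0 0 1
0 1 1
0 0 0

After press 4 at (3,2):
1 1 1
0 0 0
0 0 0
0 0 0
0 0 1

After press 5 at (3,1):
1 1 1
0 0 0
0 1 0
1 1 1
0 1 1

After press 6 at (3,1):
1 1 1
0 0 0
0 0 0
0 0 0
0 0 1

Answer: 1 1 1
0 0 0
0 0 0
0 0 0
0 0 1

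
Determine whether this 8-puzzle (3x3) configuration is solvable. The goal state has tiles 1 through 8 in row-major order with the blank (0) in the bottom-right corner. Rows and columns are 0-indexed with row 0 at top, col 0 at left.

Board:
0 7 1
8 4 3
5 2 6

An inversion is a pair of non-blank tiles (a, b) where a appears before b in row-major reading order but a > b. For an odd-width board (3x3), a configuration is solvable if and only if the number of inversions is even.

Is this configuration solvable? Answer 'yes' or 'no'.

Answer: no

Derivation:
Inversions (pairs i<j in row-major order where tile[i] > tile[j] > 0): 15
15 is odd, so the puzzle is not solvable.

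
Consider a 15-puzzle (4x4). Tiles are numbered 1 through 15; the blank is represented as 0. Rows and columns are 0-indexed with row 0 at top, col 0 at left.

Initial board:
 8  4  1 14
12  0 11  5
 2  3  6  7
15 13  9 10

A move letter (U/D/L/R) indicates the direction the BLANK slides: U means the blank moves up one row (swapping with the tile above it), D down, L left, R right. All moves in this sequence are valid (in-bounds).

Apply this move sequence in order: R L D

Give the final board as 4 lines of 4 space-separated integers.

After move 1 (R):
 8  4  1 14
12 11  0  5
 2  3  6  7
15 13  9 10

After move 2 (L):
 8  4  1 14
12  0 11  5
 2  3  6  7
15 13  9 10

After move 3 (D):
 8  4  1 14
12  3 11  5
 2  0  6  7
15 13  9 10

Answer:  8  4  1 14
12  3 11  5
 2  0  6  7
15 13  9 10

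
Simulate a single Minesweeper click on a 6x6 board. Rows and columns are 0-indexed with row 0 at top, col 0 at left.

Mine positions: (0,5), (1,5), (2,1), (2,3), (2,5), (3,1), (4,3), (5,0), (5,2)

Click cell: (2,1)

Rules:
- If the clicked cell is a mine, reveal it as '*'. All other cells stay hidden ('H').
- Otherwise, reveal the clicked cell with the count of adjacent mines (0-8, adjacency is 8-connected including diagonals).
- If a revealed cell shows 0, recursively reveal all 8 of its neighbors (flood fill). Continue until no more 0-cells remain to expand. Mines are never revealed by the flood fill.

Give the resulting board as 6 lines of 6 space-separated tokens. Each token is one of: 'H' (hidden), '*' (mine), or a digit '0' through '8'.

H H H H H H
H H H H H H
H * H H H H
H H H H H H
H H H H H H
H H H H H H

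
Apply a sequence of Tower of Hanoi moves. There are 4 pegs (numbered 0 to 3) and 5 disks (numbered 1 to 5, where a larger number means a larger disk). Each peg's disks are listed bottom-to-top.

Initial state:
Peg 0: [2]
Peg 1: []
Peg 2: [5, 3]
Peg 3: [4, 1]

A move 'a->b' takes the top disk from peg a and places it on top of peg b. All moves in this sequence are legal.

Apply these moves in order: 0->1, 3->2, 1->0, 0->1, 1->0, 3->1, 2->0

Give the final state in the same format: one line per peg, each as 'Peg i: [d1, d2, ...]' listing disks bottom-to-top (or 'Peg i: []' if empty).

After move 1 (0->1):
Peg 0: []
Peg 1: [2]
Peg 2: [5, 3]
Peg 3: [4, 1]

After move 2 (3->2):
Peg 0: []
Peg 1: [2]
Peg 2: [5, 3, 1]
Peg 3: [4]

After move 3 (1->0):
Peg 0: [2]
Peg 1: []
Peg 2: [5, 3, 1]
Peg 3: [4]

After move 4 (0->1):
Peg 0: []
Peg 1: [2]
Peg 2: [5, 3, 1]
Peg 3: [4]

After move 5 (1->0):
Peg 0: [2]
Peg 1: []
Peg 2: [5, 3, 1]
Peg 3: [4]

After move 6 (3->1):
Peg 0: [2]
Peg 1: [4]
Peg 2: [5, 3, 1]
Peg 3: []

After move 7 (2->0):
Peg 0: [2, 1]
Peg 1: [4]
Peg 2: [5, 3]
Peg 3: []

Answer: Peg 0: [2, 1]
Peg 1: [4]
Peg 2: [5, 3]
Peg 3: []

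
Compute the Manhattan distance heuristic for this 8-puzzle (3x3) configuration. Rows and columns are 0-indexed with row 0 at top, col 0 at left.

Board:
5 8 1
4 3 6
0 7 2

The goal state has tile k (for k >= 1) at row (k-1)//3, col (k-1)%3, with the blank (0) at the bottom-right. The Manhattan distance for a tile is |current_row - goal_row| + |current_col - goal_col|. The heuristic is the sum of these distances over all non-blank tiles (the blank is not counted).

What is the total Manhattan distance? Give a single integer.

Answer: 12

Derivation:
Tile 5: (0,0)->(1,1) = 2
Tile 8: (0,1)->(2,1) = 2
Tile 1: (0,2)->(0,0) = 2
Tile 4: (1,0)->(1,0) = 0
Tile 3: (1,1)->(0,2) = 2
Tile 6: (1,2)->(1,2) = 0
Tile 7: (2,1)->(2,0) = 1
Tile 2: (2,2)->(0,1) = 3
Sum: 2 + 2 + 2 + 0 + 2 + 0 + 1 + 3 = 12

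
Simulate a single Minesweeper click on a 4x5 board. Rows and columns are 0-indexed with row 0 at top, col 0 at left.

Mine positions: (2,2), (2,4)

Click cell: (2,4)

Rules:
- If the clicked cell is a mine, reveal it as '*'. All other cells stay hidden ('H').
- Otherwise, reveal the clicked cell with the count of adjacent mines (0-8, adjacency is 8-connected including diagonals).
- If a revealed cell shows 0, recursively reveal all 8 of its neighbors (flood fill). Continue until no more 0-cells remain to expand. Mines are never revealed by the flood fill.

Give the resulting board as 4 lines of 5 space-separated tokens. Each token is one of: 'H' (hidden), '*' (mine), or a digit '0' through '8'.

H H H H H
H H H H H
H H H H *
H H H H H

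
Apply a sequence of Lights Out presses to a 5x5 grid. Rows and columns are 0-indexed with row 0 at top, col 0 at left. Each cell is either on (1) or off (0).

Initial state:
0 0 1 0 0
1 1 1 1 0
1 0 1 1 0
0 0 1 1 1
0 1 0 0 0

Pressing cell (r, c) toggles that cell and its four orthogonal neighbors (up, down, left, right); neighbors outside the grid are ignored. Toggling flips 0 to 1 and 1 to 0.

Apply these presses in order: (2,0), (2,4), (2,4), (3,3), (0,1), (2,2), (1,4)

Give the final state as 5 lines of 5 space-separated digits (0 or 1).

Answer: 1 1 0 0 1
0 0 0 0 1
0 0 0 1 1
1 0 1 0 0
0 1 0 1 0

Derivation:
After press 1 at (2,0):
0 0 1 0 0
0 1 1 1 0
0 1 1 1 0
1 0 1 1 1
0 1 0 0 0

After press 2 at (2,4):
0 0 1 0 0
0 1 1 1 1
0 1 1 0 1
1 0 1 1 0
0 1 0 0 0

After press 3 at (2,4):
0 0 1 0 0
0 1 1 1 0
0 1 1 1 0
1 0 1 1 1
0 1 0 0 0

After press 4 at (3,3):
0 0 1 0 0
0 1 1 1 0
0 1 1 0 0
1 0 0 0 0
0 1 0 1 0

After press 5 at (0,1):
1 1 0 0 0
0 0 1 1 0
0 1 1 0 0
1 0 0 0 0
0 1 0 1 0

After press 6 at (2,2):
1 1 0 0 0
0 0 0 1 0
0 0 0 1 0
1 0 1 0 0
0 1 0 1 0

After press 7 at (1,4):
1 1 0 0 1
0 0 0 0 1
0 0 0 1 1
1 0 1 0 0
0 1 0 1 0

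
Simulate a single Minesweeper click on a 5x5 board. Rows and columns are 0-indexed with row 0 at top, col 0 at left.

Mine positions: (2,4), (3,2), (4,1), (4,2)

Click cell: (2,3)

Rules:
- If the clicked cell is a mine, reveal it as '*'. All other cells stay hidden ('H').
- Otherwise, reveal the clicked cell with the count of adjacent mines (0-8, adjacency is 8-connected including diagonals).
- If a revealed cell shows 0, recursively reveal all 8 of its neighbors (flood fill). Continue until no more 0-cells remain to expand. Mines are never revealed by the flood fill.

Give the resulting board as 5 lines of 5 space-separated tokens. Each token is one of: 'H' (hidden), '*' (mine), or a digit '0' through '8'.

H H H H H
H H H H H
H H H 2 H
H H H H H
H H H H H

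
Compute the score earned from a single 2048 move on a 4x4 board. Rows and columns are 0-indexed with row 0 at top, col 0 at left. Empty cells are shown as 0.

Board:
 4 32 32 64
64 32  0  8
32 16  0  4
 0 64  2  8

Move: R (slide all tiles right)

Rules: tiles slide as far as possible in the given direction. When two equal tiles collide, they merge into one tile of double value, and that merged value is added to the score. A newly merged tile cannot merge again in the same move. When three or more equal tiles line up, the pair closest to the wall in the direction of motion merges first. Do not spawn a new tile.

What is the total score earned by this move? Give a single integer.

Slide right:
row 0: [4, 32, 32, 64] -> [0, 4, 64, 64]  score +64 (running 64)
row 1: [64, 32, 0, 8] -> [0, 64, 32, 8]  score +0 (running 64)
row 2: [32, 16, 0, 4] -> [0, 32, 16, 4]  score +0 (running 64)
row 3: [0, 64, 2, 8] -> [0, 64, 2, 8]  score +0 (running 64)
Board after move:
 0  4 64 64
 0 64 32  8
 0 32 16  4
 0 64  2  8

Answer: 64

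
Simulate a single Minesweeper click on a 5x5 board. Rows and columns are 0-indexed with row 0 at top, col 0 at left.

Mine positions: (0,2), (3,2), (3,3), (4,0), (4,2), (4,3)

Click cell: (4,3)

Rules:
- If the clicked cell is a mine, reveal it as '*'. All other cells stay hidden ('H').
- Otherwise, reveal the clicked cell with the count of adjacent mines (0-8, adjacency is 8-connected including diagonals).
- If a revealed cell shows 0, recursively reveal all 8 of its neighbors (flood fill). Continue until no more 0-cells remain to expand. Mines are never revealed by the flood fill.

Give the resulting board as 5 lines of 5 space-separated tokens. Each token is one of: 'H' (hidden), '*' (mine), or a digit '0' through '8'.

H H H H H
H H H H H
H H H H H
H H H H H
H H H * H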